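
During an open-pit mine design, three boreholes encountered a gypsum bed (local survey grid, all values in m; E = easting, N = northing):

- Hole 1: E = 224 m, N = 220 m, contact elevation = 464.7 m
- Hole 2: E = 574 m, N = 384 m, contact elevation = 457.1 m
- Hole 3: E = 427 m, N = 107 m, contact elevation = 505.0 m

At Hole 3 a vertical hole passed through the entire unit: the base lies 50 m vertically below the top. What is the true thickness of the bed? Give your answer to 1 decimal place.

48.7 m

Let the plane be z = a·E + b·N + c.
Hole 2−Hole 1: 350a + 164b = −7.6;  Hole 3−Hole 1: 203a − 113b = 40.3.
Solving gives a = 0.07894, b = −0.21482.
|∇z| = √(a²+b²) = 0.22886, so dip δ = arctan(0.22886) = 12.89°.
True thickness = vertical thickness × cos δ = 50 × cos 12.89° = 48.7 m.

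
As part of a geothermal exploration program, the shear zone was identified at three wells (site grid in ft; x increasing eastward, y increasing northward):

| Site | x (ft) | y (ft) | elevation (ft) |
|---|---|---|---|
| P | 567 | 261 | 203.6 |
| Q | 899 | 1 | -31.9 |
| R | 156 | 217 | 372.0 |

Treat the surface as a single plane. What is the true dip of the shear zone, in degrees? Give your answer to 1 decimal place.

Two edge vectors: P→Q = (332, -260, -235.5), P→R = (-411, -44, 168.4).
Normal n = (P→Q) × (P→R) = (-54146, 40881.7, -121468).
So ∂z/∂x = −n_x/n_z = −0.44576 and ∂z/∂y = −n_y/n_z = 0.33656.
Gradient magnitude |∇z| = √(a² + b²) = √(0.19871 + 0.11328) = 0.55855.
True dip = arctan(0.55855) = 29.2°, dipping toward SE (azimuth ≈ 127°).

29.2°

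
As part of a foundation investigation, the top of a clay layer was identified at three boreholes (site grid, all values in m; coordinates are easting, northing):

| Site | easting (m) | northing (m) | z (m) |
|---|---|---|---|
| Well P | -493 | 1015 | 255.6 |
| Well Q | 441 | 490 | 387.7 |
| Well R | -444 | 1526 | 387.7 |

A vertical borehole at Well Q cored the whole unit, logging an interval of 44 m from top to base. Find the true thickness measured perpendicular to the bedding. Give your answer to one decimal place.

Two edge vectors: Well P→Well Q = (934, -525, 132.1), Well P→Well R = (49, 511, 132.1).
Normal n = (Well P→Well Q) × (Well P→Well R) = (-136855.6, -116908.5, 502999).
So ∂z/∂easting = −n_x/n_z = 0.27208 and ∂z/∂northing = −n_y/n_z = 0.23242.
|∇z| = √(a²+b²) = 0.35784, so dip δ = arctan(0.35784) = 19.69°.
True thickness = vertical thickness × cos δ = 44 × cos 19.69° = 41.4 m.

41.4 m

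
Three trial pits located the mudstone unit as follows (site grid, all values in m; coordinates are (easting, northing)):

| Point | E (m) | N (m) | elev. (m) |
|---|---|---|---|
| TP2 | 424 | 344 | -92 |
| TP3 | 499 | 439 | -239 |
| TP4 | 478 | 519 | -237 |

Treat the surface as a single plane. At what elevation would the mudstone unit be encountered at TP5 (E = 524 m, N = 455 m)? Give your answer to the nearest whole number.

Let the plane be z = a·E + b·N + c.
TP3−TP2: 75a + 95b = −147;  TP4−TP2: 54a + 175b = −145.
Solving gives a = −1.49468, b = −0.36735.
Then c = -92 − a·424 − b·344 = 668.12.
At (524, 455): z = −783.2 − 167.1 + 668.12 = -282.2 m.

-282 m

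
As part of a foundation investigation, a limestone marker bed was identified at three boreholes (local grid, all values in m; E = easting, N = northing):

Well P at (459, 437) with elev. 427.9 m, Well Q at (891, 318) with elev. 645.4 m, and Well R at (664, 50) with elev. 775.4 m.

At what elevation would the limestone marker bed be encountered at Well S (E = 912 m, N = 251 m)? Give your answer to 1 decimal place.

701.2 m

Let the plane be z = a·E + b·N + c.
Well Q−Well P: 432a − 119b = 217.5;  Well R−Well P: 205a − 387b = 347.5.
Solving gives a = 0.29988, b = −0.73908.
Then c = 427.9 − a·459 − b·437 = 613.23.
At (912, 251): z = 273.5 − 185.5 + 613.23 = 701.2 m.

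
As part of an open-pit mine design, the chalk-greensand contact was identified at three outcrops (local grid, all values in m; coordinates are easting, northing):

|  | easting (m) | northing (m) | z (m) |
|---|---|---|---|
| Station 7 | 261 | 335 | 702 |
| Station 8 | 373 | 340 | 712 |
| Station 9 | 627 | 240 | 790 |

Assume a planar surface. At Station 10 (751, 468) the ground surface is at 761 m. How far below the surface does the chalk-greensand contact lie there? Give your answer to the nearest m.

70 m

Let the plane be z = a·easting + b·northing + c.
Station 8−Station 7: 112a + 5b = 10;  Station 9−Station 7: 366a − 95b = 88.
Solving gives a = 0.11147, b = −0.49687.
Then c = 702 − a·261 − b·335 = 839.36.
At (751, 468): z_contact = 83.7 − 232.5 + 839.36 = 690.5 m.
Depth below ground = 761 − 690.5 = 70 m.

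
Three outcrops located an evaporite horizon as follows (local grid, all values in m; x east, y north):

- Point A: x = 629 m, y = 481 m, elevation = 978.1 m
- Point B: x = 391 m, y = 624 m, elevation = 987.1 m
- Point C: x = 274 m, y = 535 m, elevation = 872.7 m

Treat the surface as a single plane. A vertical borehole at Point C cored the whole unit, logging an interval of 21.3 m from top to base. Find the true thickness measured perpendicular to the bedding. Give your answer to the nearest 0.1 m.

16.2 m

Two edge vectors: Point A→Point B = (-238, 143, 9), Point A→Point C = (-355, 54, -105.4).
Normal n = (Point A→Point B) × (Point A→Point C) = (-15558.2, -28280.2, 37913).
So ∂z/∂x = −n_x/n_z = 0.41037 and ∂z/∂y = −n_y/n_z = 0.74592.
|∇z| = √(a²+b²) = 0.85135, so dip δ = arctan(0.85135) = 40.41°.
True thickness = vertical thickness × cos δ = 21.3 × cos 40.41° = 16.2 m.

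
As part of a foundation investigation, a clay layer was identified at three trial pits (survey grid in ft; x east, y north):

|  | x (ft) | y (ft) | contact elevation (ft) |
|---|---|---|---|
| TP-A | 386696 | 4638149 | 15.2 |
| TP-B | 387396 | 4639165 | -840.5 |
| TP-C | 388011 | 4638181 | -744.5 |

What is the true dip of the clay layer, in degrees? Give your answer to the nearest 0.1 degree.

35.9°

Let the plane be z = a·x + b·y + c.
TP-B−TP-A: 700a + 1016b = −855.7;  TP-C−TP-A: 1315a + 32b = −759.7.
Solving gives a = −0.56673, b = −0.45176.
Gradient magnitude |∇z| = √(a² + b²) = √(0.32118 + 0.20409) = 0.72475.
True dip = arctan(0.72475) = 35.9°, dipping toward NE (azimuth ≈ 051°).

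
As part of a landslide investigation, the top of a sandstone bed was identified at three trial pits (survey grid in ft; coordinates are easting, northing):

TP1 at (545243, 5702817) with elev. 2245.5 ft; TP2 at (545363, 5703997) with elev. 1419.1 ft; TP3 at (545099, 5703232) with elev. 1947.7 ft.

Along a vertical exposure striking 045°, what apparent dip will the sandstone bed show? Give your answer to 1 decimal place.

Let the plane be z = a·easting + b·northing + c.
TP2−TP1: 120a + 1180b = −826.4;  TP3−TP1: −144a + 415b = −297.8.
Solving gives a = 0.03845, b = −0.70425.
Unit vector along 045° is (sin 45°, cos 45°) = (0.7071, 0.7071).
Slope in that direction = a·(0.7071) + b·(0.7071) = −0.47079.
Apparent dip = arctan|0.47079| = 25.2° (true dip is 35.2°, so apparent ≤ true as expected).

25.2°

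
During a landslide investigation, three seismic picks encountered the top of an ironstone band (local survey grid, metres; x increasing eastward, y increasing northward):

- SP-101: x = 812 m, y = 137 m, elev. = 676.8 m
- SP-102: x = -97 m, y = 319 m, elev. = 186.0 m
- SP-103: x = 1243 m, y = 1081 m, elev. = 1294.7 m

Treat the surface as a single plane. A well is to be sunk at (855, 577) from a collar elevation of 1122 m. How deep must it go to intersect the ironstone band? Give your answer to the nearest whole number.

254 m

Let the plane be z = a·x + b·y + c.
SP-102−SP-101: −909a + 182b = −490.8;  SP-103−SP-101: 431a + 944b = 617.9.
Solving gives a = 0.61479, b = 0.37386.
Then c = 676.8 − a·812 − b·137 = 126.37.
At (855, 577): z_contact = 525.6 + 215.7 + 126.37 = 867.7 m.
Depth below ground = 1122 − 867.7 = 254 m.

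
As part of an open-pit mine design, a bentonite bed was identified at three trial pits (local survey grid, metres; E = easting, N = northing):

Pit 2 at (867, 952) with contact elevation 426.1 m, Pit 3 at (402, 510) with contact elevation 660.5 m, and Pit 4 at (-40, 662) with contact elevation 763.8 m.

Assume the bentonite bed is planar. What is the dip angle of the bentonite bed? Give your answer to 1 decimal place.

Let the plane be z = a·E + b·N + c.
Pit 3−Pit 2: −465a − 442b = 234.4;  Pit 4−Pit 2: −907a − 290b = 337.7.
Solving gives a = −0.30554, b = −0.20888.
Gradient magnitude |∇z| = √(a² + b²) = √(0.09336 + 0.04363) = 0.37011.
True dip = arctan(0.37011) = 20.3°, dipping toward NE (azimuth ≈ 056°).

20.3°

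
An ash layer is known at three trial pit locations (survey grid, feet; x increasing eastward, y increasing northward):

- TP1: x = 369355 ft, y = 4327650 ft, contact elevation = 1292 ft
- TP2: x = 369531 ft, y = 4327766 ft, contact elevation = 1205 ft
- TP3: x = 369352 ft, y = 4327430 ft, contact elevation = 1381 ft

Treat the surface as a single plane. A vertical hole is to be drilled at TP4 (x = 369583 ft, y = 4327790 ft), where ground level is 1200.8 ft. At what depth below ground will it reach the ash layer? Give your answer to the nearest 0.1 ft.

17.4 ft

Two edge vectors: TP1→TP2 = (176, 116, -87), TP1→TP3 = (-3, -220, 89).
Normal n = (TP1→TP2) × (TP1→TP3) = (-8816, -15403, -38372).
So ∂z/∂x = −n_x/n_z = −0.229750860 and ∂z/∂y = −n_y/n_z = −0.401412488.
Intercept c from TP1: 1292 + 84859.63 + 1737172.75 = 1823324.38.
At (369583, 4327790): z_contact = −84912.01 − 1737228.95 + 1823324.38 = 1183.42 ft.
Depth below ground = 1200.8 − 1183.42 = 17.4 ft.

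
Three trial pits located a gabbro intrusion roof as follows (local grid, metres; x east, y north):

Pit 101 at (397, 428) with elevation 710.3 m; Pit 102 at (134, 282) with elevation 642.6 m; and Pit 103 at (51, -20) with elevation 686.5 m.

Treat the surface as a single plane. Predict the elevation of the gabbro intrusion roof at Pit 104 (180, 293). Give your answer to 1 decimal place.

Two edge vectors: Pit 101→Pit 102 = (-263, -146, -67.7), Pit 101→Pit 103 = (-346, -448, -23.8).
Normal n = (Pit 101→Pit 102) × (Pit 101→Pit 103) = (-26854.8, 17164.8, 67308).
So ∂z/∂x = −n_x/n_z = 0.39898 and ∂z/∂y = −n_y/n_z = −0.25502.
Intercept c from Pit 101: 710.3 − 158.40 + 109.15 = 661.05.
At (180, 293): z = 71.8 − 74.7 + 661.05 = 658.1 m.

658.1 m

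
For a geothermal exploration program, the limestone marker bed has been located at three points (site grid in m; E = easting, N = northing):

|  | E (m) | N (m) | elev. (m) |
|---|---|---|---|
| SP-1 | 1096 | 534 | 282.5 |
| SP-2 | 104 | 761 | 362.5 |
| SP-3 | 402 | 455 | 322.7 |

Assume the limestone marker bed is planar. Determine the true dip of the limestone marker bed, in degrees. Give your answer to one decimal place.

Two edge vectors: SP-1→SP-2 = (-992, 227, 80), SP-1→SP-3 = (-694, -79, 40.2).
Normal n = (SP-1→SP-2) × (SP-1→SP-3) = (15445.4, -15641.6, 235906).
So ∂z/∂E = −n_x/n_z = −0.06547 and ∂z/∂N = −n_y/n_z = 0.06630.
Gradient magnitude |∇z| = √(a² + b²) = √(0.00429 + 0.00440) = 0.09318.
True dip = arctan(0.09318) = 5.3°, dipping toward SE (azimuth ≈ 135°).

5.3°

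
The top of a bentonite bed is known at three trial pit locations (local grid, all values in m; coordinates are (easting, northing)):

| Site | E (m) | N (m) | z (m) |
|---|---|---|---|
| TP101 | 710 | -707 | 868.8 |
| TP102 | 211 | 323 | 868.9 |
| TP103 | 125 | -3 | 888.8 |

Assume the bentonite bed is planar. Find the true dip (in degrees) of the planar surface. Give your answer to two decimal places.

Two edge vectors: TP101→TP102 = (-499, 1030, 0.1), TP101→TP103 = (-585, 704, 20).
Normal n = (TP101→TP102) × (TP101→TP103) = (20529.6, 9921.5, 251254).
So ∂z/∂E = −n_x/n_z = −0.08171 and ∂z/∂N = −n_y/n_z = −0.03949.
Gradient magnitude |∇z| = √(a² + b²) = √(0.00668 + 0.00156) = 0.09075.
True dip = arctan(0.09075) = 5.19°, dipping toward ENE (azimuth ≈ 064°).

5.19°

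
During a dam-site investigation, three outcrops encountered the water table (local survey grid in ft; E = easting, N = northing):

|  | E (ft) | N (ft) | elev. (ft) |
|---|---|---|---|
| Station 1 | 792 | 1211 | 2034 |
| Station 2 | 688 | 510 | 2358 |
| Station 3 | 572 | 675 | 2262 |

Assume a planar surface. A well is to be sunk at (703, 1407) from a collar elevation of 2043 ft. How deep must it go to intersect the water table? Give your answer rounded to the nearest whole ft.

Two edge vectors: Station 1→Station 2 = (-104, -701, 324), Station 1→Station 3 = (-220, -536, 228).
Normal n = (Station 1→Station 2) × (Station 1→Station 3) = (13836, -47568, -98476).
So ∂z/∂E = −n_x/n_z = 0.14050 and ∂z/∂N = −n_y/n_z = −0.48304.
Intercept c from Station 1: 2034 − 111.28 + 584.96 = 2507.69.
At (703, 1407): z_contact = 98.8 − 679.6 + 2507.69 = 1926.8 ft.
Depth below ground = 2043 − 1926.8 = 116 ft.

116 ft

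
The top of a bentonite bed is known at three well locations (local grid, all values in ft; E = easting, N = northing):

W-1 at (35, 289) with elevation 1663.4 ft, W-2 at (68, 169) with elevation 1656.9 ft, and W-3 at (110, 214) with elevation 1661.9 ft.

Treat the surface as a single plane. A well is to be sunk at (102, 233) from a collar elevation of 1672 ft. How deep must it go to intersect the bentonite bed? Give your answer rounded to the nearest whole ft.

Let the plane be z = a·E + b·N + c.
W-2−W-1: 33a − 120b = −6.5;  W-3−W-1: 75a − 75b = −1.5.
Solving gives a = 0.04713, b = 0.06713.
Then c = 1663.4 − a·35 − b·289 = 1642.35.
At (102, 233): z_contact = 4.8 + 15.6 + 1642.35 = 1662.8 ft.
Depth below ground = 1672 − 1662.8 = 9 ft.

9 ft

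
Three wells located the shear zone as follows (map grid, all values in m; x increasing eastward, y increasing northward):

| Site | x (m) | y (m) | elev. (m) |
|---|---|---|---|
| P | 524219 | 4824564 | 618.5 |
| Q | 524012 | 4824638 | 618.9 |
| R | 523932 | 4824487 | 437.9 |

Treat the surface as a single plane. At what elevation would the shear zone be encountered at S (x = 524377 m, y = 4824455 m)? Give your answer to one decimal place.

Let the plane be z = a·x + b·y + c.
Q−P: −207a + 74b = 0.4;  R−P: −287a − 77b = −180.6.
Solving gives a = 0.358651855, b = 1.008661269.
Then c = 618.5 − a·524219 − b·4824564 = −5053744.46.
At (524377, 4824455): z = 188068.8 + 4866240.9 − 5053744.46 = 565.2 m.

565.2 m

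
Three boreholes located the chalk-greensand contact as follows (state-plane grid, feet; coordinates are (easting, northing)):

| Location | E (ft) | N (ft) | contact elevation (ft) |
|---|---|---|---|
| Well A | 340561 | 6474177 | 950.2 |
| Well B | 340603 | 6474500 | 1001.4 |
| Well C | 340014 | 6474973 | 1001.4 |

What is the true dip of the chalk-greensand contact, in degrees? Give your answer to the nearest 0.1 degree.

Two edge vectors: Well A→Well B = (42, 323, 51.2), Well A→Well C = (-547, 796, 51.2).
Normal n = (Well A→Well B) × (Well A→Well C) = (-24217.6, -30156.8, 210113).
So ∂z/∂E = −n_x/n_z = 0.11526 and ∂z/∂N = −n_y/n_z = 0.14353.
Gradient magnitude |∇z| = √(a² + b²) = √(0.01328 + 0.02060) = 0.18408.
True dip = arctan(0.18408) = 10.4°, dipping toward SW (azimuth ≈ 219°).

10.4°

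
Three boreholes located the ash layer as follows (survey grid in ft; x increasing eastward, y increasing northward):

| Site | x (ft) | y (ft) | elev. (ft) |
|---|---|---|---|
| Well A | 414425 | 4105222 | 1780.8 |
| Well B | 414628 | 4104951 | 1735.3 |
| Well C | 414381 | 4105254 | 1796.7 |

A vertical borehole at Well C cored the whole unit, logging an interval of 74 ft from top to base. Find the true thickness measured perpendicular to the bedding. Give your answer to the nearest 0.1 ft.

64.2 ft

Two edge vectors: Well A→Well B = (203, -271, -45.5), Well A→Well C = (-44, 32, 15.9).
Normal n = (Well A→Well B) × (Well A→Well C) = (-2852.9, -1225.7, -5428).
So ∂z/∂x = −n_x/n_z = −0.52559 and ∂z/∂y = −n_y/n_z = −0.22581.
|∇z| = √(a²+b²) = 0.57204, so dip δ = arctan(0.57204) = 29.77°.
True thickness = vertical thickness × cos δ = 74 × cos 29.77° = 64.2 ft.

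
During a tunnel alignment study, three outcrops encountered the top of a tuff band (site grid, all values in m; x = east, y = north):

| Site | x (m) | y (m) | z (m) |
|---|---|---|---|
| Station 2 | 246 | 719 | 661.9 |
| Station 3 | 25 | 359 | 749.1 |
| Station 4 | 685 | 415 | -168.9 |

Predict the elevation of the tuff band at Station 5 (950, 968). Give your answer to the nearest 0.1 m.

-195.2 m

Let the plane be z = a·x + b·y + c.
Station 3−Station 2: −221a − 360b = 87.2;  Station 4−Station 2: 439a − 304b = −830.8.
Solving gives a = −1.44566, b = 0.64525.
Then c = 661.9 − a·246 − b·719 = 553.60.
At (950, 968): z = −1373.4 + 624.6 + 553.60 = -195.2 m.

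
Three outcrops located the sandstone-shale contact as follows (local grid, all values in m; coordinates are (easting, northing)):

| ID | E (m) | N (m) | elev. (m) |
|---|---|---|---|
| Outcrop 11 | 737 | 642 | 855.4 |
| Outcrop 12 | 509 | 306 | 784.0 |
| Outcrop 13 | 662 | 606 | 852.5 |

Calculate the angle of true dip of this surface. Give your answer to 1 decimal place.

16.3°

Let the plane be z = a·E + b·N + c.
Outcrop 12−Outcrop 11: −228a − 336b = −71.4;  Outcrop 13−Outcrop 11: −75a − 36b = −2.9.
Solving gives a = −0.09393, b = 0.27624.
Gradient magnitude |∇z| = √(a² + b²) = √(0.00882 + 0.07631) = 0.29177.
True dip = arctan(0.29177) = 16.3°, dipping toward SSE (azimuth ≈ 161°).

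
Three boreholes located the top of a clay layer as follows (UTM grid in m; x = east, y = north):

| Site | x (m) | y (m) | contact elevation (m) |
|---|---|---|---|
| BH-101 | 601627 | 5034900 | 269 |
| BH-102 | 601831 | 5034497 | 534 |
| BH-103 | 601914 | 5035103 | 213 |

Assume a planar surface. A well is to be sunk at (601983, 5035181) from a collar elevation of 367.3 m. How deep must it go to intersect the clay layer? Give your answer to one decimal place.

Let the plane be z = a·x + b·y + c.
BH-102−BH-101: 204a − 403b = 265;  BH-103−BH-101: 287a + 203b = −56.
Solving gives a = 0.198805651, b = −0.556932127.
Then c = 269 − a·601627 − b·5034900 = 2684759.72.
At (601983, 5035181): z_contact = 119677.62 − 2804254.06 + 2684759.72 = 183.28 m.
Depth below ground = 367.3 − 183.28 = 184.0 m.

184.0 m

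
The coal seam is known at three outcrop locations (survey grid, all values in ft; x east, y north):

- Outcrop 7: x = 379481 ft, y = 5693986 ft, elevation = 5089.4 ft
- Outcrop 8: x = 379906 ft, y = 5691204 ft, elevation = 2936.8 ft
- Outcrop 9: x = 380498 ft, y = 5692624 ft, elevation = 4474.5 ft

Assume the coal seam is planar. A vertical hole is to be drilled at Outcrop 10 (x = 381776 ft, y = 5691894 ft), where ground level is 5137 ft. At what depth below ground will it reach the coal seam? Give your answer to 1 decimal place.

594.4 ft

Two edge vectors: Outcrop 7→Outcrop 8 = (425, -2782, -2152.6), Outcrop 7→Outcrop 9 = (1017, -1362, -614.9).
Normal n = (Outcrop 7→Outcrop 8) × (Outcrop 7→Outcrop 9) = (-1221189.4, -1927861.7, 2250444).
So ∂z/∂x = −n_x/n_z = 0.542643763 and ∂z/∂y = −n_y/n_z = 0.856658375.
Intercept c from Outcrop 7: 5089.4 − 205923.00 − 4877800.79 = −5078634.39.
At (381776, 5691894): z_contact = 207168.37 + 4876008.66 − 5078634.39 = 4542.64 ft.
Depth below ground = 5137 − 4542.64 = 594.4 ft.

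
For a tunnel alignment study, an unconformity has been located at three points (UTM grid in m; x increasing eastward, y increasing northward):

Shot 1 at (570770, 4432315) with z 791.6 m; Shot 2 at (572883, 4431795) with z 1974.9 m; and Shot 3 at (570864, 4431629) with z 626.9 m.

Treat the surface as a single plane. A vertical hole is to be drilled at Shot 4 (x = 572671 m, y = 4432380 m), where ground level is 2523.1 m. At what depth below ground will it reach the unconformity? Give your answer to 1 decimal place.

492.2 m

Let the plane be z = a·x + b·y + c.
Shot 2−Shot 1: 2113a − 520b = 1183.3;  Shot 3−Shot 1: 94a − 686b = −164.7.
Solving gives a = 0.640699310, b = 0.327880080.
Then c = 791.6 − a·570770 − b·4432315 = −1818168.14.
At (572671, 4432380): z_contact = 366909.91 + 1453289.11 − 1818168.14 = 2030.88 m.
Depth below ground = 2523.1 − 2030.88 = 492.2 m.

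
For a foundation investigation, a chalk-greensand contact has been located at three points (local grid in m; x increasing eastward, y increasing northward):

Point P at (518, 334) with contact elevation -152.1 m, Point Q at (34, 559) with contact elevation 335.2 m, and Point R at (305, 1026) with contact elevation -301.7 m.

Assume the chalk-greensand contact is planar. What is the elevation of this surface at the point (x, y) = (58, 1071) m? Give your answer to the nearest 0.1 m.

-10.1 m

Let the plane be z = a·x + b·y + c.
Point Q−Point P: −484a + 225b = 487.3;  Point R−Point P: −213a + 692b = −149.6.
Solving gives a = −1.292222, b = −0.613935.
Then c = -152.1 − a·518 − b·334 = 722.33.
At (58, 1071): z = −74.9 − 657.5 + 722.33 = -10.1 m.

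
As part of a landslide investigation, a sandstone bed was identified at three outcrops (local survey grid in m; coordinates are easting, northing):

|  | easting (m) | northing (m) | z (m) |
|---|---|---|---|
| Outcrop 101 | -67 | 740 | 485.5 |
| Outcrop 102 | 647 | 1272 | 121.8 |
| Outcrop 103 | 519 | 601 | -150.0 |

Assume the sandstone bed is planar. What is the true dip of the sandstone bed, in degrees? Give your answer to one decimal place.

48.0°

Two edge vectors: Outcrop 101→Outcrop 102 = (714, 532, -363.7), Outcrop 101→Outcrop 103 = (586, -139, -635.5).
Normal n = (Outcrop 101→Outcrop 102) × (Outcrop 101→Outcrop 103) = (-388640.3, 240618.8, -410998).
So ∂z/∂easting = −n_x/n_z = −0.94560 and ∂z/∂northing = −n_y/n_z = 0.58545.
Gradient magnitude |∇z| = √(a² + b²) = √(0.89416 + 0.34275) = 1.11217.
True dip = arctan(1.11217) = 48.0°, dipping toward ESE (azimuth ≈ 122°).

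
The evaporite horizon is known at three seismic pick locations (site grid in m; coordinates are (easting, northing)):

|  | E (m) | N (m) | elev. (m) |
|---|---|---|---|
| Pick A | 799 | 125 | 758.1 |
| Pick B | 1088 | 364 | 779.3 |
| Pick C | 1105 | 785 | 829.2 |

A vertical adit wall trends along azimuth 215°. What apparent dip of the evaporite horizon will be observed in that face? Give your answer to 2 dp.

Let the plane be z = a·E + b·N + c.
Pick B−Pick A: 289a + 239b = 21.2;  Pick C−Pick A: 306a + 660b = 71.1.
Solving gives a = −0.02552, b = 0.11956.
Unit vector along 215° is (sin 215°, cos 215°) = (-0.5736, -0.8192).
Slope in that direction = a·(-0.5736) + b·(-0.8192) = −0.08330.
Apparent dip = arctan|0.08330| = 4.76° (true dip is 7.0°, so apparent ≤ true as expected).

4.76°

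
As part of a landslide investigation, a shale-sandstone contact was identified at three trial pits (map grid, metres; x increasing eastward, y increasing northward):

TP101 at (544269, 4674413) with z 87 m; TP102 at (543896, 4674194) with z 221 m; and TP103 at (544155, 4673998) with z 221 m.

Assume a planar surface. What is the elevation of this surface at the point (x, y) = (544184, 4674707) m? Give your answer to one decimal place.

25.6 m

Two edge vectors: TP101→TP102 = (-373, -219, 134), TP101→TP103 = (-114, -415, 134).
Normal n = (TP101→TP102) × (TP101→TP103) = (26264, 34706, 129829).
So ∂z/∂x = −n_x/n_z = −0.202296867 and ∂z/∂y = −n_y/n_z = −0.267320861.
Intercept c from TP101: 87 + 110103.91 + 1249568.11 = 1359759.02.
At (544184, 4674707): z = −110086.7 − 1249646.7 + 1359759.02 = 25.6 m.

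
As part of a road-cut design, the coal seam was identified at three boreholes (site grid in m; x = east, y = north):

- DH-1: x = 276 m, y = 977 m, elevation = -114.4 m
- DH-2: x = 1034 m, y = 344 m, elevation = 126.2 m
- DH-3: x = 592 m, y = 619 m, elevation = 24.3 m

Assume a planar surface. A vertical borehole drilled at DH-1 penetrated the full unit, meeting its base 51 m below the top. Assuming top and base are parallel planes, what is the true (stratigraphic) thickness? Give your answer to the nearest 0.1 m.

Let the plane be z = a·x + b·y + c.
DH-2−DH-1: 758a − 633b = 240.6;  DH-3−DH-1: 316a − 358b = 138.7.
Solving gives a = −0.02330, b = −0.40800.
|∇z| = √(a²+b²) = 0.40866, so dip δ = arctan(0.40866) = 22.23°.
True thickness = vertical thickness × cos δ = 51 × cos 22.23° = 47.2 m.

47.2 m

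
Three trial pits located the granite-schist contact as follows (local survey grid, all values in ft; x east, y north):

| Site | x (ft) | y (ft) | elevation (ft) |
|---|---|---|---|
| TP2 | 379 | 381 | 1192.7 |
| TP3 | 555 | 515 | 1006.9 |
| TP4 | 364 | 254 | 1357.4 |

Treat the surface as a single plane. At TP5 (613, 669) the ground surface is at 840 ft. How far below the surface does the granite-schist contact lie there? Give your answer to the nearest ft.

Two edge vectors: TP2→TP3 = (176, 134, -185.8), TP2→TP4 = (-15, -127, 164.7).
Normal n = (TP2→TP3) × (TP2→TP4) = (-1526.8, -26200.2, -20342).
So ∂z/∂x = −n_x/n_z = −0.07506 and ∂z/∂y = −n_y/n_z = −1.28799.
Intercept c from TP2: 1192.7 + 28.45 + 490.72 = 1711.87.
At (613, 669): z_contact = −46.0 − 861.7 + 1711.87 = 804.2 ft.
Depth below ground = 840 − 804.2 = 36 ft.

36 ft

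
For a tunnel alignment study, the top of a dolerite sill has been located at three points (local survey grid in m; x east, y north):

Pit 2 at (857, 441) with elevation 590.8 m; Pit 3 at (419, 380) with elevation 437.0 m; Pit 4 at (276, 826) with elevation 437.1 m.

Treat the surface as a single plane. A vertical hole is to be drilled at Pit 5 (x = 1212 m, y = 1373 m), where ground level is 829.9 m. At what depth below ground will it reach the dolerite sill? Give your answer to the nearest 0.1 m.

19.1 m

Two edge vectors: Pit 2→Pit 3 = (-438, -61, -153.8), Pit 2→Pit 4 = (-581, 385, -153.7).
Normal n = (Pit 2→Pit 3) × (Pit 2→Pit 4) = (68588.7, 22037.2, -204071).
So ∂z/∂x = −n_x/n_z = 0.336102 and ∂z/∂y = −n_y/n_z = 0.107988.
Intercept c from Pit 2: 590.8 − 288.04 − 47.62 = 255.14.
At (1212, 1373): z_contact = 407.36 + 148.27 + 255.14 = 810.76 m.
Depth below ground = 829.9 − 810.76 = 19.1 m.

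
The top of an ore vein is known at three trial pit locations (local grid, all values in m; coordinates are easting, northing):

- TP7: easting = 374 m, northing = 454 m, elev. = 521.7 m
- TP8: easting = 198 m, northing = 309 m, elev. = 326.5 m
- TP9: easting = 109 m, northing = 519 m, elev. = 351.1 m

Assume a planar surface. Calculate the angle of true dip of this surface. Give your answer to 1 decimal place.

Two edge vectors: TP7→TP8 = (-176, -145, -195.2), TP7→TP9 = (-265, 65, -170.6).
Normal n = (TP7→TP8) × (TP7→TP9) = (37425, 21702.4, -49865).
So ∂z/∂easting = −n_x/n_z = 0.75053 and ∂z/∂northing = −n_y/n_z = 0.43522.
Gradient magnitude |∇z| = √(a² + b²) = √(0.56329 + 0.18942) = 0.86759.
True dip = arctan(0.86759) = 40.9°, dipping toward WSW (azimuth ≈ 240°).

40.9°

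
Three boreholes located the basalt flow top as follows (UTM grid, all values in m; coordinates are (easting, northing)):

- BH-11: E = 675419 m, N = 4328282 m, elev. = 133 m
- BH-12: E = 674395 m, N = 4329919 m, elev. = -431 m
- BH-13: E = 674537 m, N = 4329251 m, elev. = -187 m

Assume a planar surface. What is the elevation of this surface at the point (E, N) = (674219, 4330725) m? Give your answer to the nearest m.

-725 m

Let the plane be z = a·E + b·N + c.
BH-12−BH-11: −1024a + 1637b = −564;  BH-13−BH-11: −882a + 969b = −320.
Solving gives a = −0.05021502, b = −0.37594391.
Then c = 133 − a·675419 − b·4328282 = 1661240.45.
At (674219, 4330725): z = −33855.9 − 1628109.7 + 1661240.45 = -725.2 m.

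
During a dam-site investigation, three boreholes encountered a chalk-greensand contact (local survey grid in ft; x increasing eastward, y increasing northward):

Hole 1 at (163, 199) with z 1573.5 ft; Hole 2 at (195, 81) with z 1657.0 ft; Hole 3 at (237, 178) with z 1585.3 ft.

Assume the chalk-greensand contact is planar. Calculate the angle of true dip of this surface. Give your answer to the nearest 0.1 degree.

Two edge vectors: Hole 1→Hole 2 = (32, -118, 83.5), Hole 1→Hole 3 = (74, -21, 11.8).
Normal n = (Hole 1→Hole 2) × (Hole 1→Hole 3) = (361.1, 5801.4, 8060).
So ∂z/∂x = −n_x/n_z = −0.04480 and ∂z/∂y = −n_y/n_z = −0.71978.
Gradient magnitude |∇z| = √(a² + b²) = √(0.00201 + 0.51808) = 0.72117.
True dip = arctan(0.72117) = 35.8°, dipping toward N (azimuth ≈ 004°).

35.8°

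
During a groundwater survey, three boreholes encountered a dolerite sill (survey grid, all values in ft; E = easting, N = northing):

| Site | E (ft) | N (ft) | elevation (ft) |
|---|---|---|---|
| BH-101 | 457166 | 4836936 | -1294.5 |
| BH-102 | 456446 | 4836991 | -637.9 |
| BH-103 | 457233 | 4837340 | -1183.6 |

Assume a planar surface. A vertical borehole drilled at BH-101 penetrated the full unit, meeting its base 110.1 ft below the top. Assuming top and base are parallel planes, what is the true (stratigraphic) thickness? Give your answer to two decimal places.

78.83 ft

Let the plane be z = a·E + b·N + c.
BH-102−BH-101: −720a + 55b = 656.6;  BH-103−BH-101: 67a + 404b = 110.9.
Solving gives a = −0.87983, b = 0.42042.
|∇z| = √(a²+b²) = 0.97512, so dip δ = arctan(0.97512) = 44.28°.
True thickness = vertical thickness × cos δ = 110.1 × cos 44.28° = 78.83 ft.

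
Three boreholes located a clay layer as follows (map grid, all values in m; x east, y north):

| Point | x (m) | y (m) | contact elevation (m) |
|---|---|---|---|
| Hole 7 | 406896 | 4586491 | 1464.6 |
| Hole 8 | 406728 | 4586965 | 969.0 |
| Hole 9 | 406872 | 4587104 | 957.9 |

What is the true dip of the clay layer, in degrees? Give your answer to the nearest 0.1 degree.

46.6°

Two edge vectors: Hole 7→Hole 8 = (-168, 474, -495.6), Hole 7→Hole 9 = (-24, 613, -506.7).
Normal n = (Hole 7→Hole 8) × (Hole 7→Hole 9) = (63627, -73231.2, -91608).
So ∂z/∂x = −n_x/n_z = 0.69456 and ∂z/∂y = −n_y/n_z = −0.79940.
Gradient magnitude |∇z| = √(a² + b²) = √(0.48241 + 0.63904) = 1.05898.
True dip = arctan(1.05898) = 46.6°, dipping toward NW (azimuth ≈ 319°).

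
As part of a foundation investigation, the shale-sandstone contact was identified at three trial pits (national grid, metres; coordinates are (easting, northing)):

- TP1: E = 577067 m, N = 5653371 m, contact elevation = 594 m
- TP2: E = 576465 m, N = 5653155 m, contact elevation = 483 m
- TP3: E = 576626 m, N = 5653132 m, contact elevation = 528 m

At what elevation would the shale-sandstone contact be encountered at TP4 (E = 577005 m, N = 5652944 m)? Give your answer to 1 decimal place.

659.3 m

Let the plane be z = a·E + b·N + c.
TP2−TP1: −602a − 216b = −111;  TP3−TP1: −441a − 239b = −66.
Solving gives a = 0.252416602, b = −0.189605528.
Then c = 594 − a·577067 − b·5653371 = 926843.10.
At (577005, 5652944): z = 145645.6 − 1071829.4 + 926843.10 = 659.3 m.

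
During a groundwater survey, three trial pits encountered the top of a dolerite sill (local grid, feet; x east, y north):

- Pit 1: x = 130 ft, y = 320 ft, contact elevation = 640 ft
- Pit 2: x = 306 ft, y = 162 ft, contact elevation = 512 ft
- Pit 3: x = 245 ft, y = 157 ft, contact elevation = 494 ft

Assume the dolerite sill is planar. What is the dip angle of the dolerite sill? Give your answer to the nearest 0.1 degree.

46.8°

Let the plane be z = a·x + b·y + c.
Pit 2−Pit 1: 176a − 158b = −128;  Pit 3−Pit 1: 115a − 163b = −146.
Solving gives a = 0.20955, b = 1.04354.
Gradient magnitude |∇z| = √(a² + b²) = √(0.04391 + 1.08898) = 1.06438.
True dip = arctan(1.06438) = 46.8°, dipping toward SSW (azimuth ≈ 191°).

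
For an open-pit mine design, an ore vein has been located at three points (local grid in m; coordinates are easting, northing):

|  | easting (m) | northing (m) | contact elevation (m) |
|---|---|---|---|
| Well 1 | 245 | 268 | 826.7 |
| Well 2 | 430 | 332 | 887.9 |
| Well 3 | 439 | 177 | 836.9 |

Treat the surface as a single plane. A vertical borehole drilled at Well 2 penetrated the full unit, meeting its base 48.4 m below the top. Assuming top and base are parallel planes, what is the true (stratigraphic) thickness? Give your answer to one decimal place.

44.9 m

Two edge vectors: Well 1→Well 2 = (185, 64, 61.2), Well 1→Well 3 = (194, -91, 10.2).
Normal n = (Well 1→Well 2) × (Well 1→Well 3) = (6222, 9985.8, -29251).
So ∂z/∂easting = −n_x/n_z = 0.21271 and ∂z/∂northing = −n_y/n_z = 0.34138.
|∇z| = √(a²+b²) = 0.40223, so dip δ = arctan(0.40223) = 21.91°.
True thickness = vertical thickness × cos δ = 48.4 × cos 21.91° = 44.9 m.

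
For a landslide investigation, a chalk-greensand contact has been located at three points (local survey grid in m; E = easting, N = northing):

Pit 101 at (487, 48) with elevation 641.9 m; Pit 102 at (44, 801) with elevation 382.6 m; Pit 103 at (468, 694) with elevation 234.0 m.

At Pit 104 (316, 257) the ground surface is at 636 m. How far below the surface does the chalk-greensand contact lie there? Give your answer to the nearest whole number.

41 m

Two edge vectors: Pit 101→Pit 102 = (-443, 753, -259.3), Pit 101→Pit 103 = (-19, 646, -407.9).
Normal n = (Pit 101→Pit 102) × (Pit 101→Pit 103) = (-139640.9, -175773, -271871).
So ∂z/∂E = −n_x/n_z = −0.51363 and ∂z/∂N = −n_y/n_z = −0.64653.
Intercept c from Pit 101: 641.9 + 250.14 + 31.03 = 923.07.
At (316, 257): z_contact = −162.3 − 166.2 + 923.07 = 594.6 m.
Depth below ground = 636 − 594.6 = 41 m.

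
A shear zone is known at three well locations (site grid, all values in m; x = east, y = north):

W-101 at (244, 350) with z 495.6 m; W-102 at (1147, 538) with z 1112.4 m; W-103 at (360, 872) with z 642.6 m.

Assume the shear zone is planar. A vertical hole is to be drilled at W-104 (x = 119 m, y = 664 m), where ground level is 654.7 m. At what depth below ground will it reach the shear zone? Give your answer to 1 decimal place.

198.2 m

Let the plane be z = a·x + b·y + c.
W-102−W-101: 903a + 188b = 616.8;  W-103−W-101: 116a + 522b = 147.
Solving gives a = 0.654718, b = 0.136116.
Then c = 495.6 − a·244 − b·350 = 288.21.
At (119, 664): z_contact = 77.91 + 90.38 + 288.21 = 456.50 m.
Depth below ground = 654.7 − 456.50 = 198.2 m.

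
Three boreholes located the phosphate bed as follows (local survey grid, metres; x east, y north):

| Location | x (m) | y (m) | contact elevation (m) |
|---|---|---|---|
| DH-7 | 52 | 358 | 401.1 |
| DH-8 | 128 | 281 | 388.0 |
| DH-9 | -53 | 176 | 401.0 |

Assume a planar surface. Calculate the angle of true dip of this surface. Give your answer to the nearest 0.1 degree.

Let the plane be z = a·x + b·y + c.
DH-8−DH-7: 76a − 77b = −13.1;  DH-9−DH-7: −105a − 182b = −0.1.
Solving gives a = −0.10843, b = 0.06311.
Gradient magnitude |∇z| = √(a² + b²) = √(0.01176 + 0.00398) = 0.12546.
True dip = arctan(0.12546) = 7.2°, dipping toward ESE (azimuth ≈ 120°).

7.2°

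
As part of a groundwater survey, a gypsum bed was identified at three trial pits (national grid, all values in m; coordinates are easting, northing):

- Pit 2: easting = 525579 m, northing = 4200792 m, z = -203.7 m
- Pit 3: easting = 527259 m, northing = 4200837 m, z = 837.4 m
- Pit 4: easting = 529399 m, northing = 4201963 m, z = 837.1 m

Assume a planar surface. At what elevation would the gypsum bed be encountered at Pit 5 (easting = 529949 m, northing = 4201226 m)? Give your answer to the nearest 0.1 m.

2111.0 m

Two edge vectors: Pit 2→Pit 3 = (1680, 45, 1041.1), Pit 2→Pit 4 = (3820, 1171, 1040.8).
Normal n = (Pit 2→Pit 3) × (Pit 2→Pit 4) = (-1172292.1, 2228458, 1795380).
So ∂z/∂easting = −n_x/n_z = 0.652949292 and ∂z/∂northing = −n_y/n_z = −1.241218015.
Intercept c from Pit 2: -203.7 − 343176.44 + 5214098.71 = 4870718.57.
At (529949, 4201226): z = 346029.8 − 5214637.4 + 4870718.57 = 2111.0 m.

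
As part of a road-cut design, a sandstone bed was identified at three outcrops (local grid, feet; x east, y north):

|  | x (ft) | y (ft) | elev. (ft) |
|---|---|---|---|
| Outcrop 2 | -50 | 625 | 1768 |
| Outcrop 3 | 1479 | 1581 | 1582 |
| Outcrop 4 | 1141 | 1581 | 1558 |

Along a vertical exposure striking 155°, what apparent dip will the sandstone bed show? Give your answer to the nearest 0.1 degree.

Let the plane be z = a·x + b·y + c.
Outcrop 3−Outcrop 2: 1529a + 956b = −186;  Outcrop 4−Outcrop 2: 1191a + 956b = −210.
Solving gives a = 0.07101, b = −0.30813.
Unit vector along 155° is (sin 155°, cos 155°) = (0.4226, -0.9063).
Slope in that direction = a·(0.4226) + b·(-0.9063) = 0.30927.
Apparent dip = arctan|0.30927| = 17.2° (true dip is 17.5°, so apparent ≤ true as expected).

17.2°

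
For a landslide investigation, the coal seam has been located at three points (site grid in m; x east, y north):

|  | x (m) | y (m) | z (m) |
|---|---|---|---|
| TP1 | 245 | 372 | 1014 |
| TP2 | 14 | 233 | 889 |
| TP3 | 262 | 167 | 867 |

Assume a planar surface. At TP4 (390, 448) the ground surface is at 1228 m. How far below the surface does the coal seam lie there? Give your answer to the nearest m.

144 m

Two edge vectors: TP1→TP2 = (-231, -139, -125), TP1→TP3 = (17, -205, -147).
Normal n = (TP1→TP2) × (TP1→TP3) = (-5192, -36082, 49718).
So ∂z/∂x = −n_x/n_z = 0.10443 and ∂z/∂y = −n_y/n_z = 0.72573.
Intercept c from TP1: 1014 − 25.59 − 269.97 = 718.44.
At (390, 448): z_contact = 40.7 + 325.1 + 718.44 = 1084.3 m.
Depth below ground = 1228 − 1084.3 = 144 m.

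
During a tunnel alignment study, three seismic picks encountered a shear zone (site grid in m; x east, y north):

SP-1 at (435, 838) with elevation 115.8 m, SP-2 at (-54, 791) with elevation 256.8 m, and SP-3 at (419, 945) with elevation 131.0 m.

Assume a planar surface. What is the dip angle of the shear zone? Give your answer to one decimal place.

Let the plane be z = a·x + b·y + c.
SP-2−SP-1: −489a − 47b = 141;  SP-3−SP-1: −16a + 107b = 15.2.
Solving gives a = −0.29772, b = 0.09754.
Gradient magnitude |∇z| = √(a² + b²) = √(0.08864 + 0.00951) = 0.31329.
True dip = arctan(0.31329) = 17.4°, dipping toward ESE (azimuth ≈ 108°).

17.4°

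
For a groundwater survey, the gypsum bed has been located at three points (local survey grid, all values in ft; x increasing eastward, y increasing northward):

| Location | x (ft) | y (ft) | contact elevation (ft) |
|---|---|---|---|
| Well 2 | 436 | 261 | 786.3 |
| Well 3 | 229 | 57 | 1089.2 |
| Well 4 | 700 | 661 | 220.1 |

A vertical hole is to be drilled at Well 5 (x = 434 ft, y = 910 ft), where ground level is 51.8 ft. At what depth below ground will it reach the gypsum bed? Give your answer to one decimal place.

Two edge vectors: Well 2→Well 3 = (-207, -204, 302.9), Well 2→Well 4 = (264, 400, -566.2).
Normal n = (Well 2→Well 3) × (Well 2→Well 4) = (-5655.2, -37237.8, -28944).
So ∂z/∂x = −n_x/n_z = −0.19538 and ∂z/∂y = −n_y/n_z = −1.28655.
Intercept c from Well 2: 786.3 + 85.19 + 335.79 = 1207.28.
At (434, 910): z_contact = −84.80 − 1170.76 + 1207.28 = -48.28 ft.
Depth below ground = 51.8 − (-48.28) = 100.1 ft.

100.1 ft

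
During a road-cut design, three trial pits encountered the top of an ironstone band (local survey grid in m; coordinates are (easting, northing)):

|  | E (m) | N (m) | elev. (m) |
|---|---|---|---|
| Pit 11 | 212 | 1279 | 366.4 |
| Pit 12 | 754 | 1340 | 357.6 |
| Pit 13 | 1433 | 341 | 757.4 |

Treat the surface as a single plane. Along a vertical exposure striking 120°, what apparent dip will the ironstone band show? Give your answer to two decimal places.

Let the plane be z = a·E + b·N + c.
Pit 12−Pit 11: 542a + 61b = −8.8;  Pit 13−Pit 11: 1221a − 938b = 391.
Solving gives a = 0.02676, b = −0.38201.
Unit vector along 120° is (sin 120°, cos 120°) = (0.8660, -0.5000).
Slope in that direction = a·(0.8660) + b·(-0.5000) = 0.21418.
Apparent dip = arctan|0.21418| = 12.09° (true dip is 21.0°, so apparent ≤ true as expected).

12.09°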